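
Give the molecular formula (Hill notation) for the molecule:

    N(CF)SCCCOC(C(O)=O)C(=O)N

Heavy atoms from the SMILES: 7 C, 1 F, 2 N, 4 O, 1 S.
Implicit hydrogens by atom environment:
  4 × C: 2 H each → 8
  3 × O: no H
  2 × C: no H
  1 × C: 1 H
  1 × F: no H
  1 × N: 2 H
  1 × N: 1 H
  1 × O: 1 H
  1 × S: no H
  Total hydrogens = 13.
Molecular formula: C7H13FN2O4S

C7H13FN2O4S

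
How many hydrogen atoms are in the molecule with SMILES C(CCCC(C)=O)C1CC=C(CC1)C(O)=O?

20

Hydrogens are implicit in SMILES; fill each atom to its normal valence:
  7 × C: 2 H each → 14
  3 × C: no H
  2 × C: 1 H each → 2
  2 × O: no H
  1 × C: 3 H
  1 × O: 1 H
  Total hydrogens = 20.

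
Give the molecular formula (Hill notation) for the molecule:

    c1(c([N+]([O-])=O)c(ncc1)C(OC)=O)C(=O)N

Heavy atoms from the SMILES: 8 C, 3 N, 5 O.
Implicit hydrogens by atom environment:
  4 × O: no H
  3 × C (aromatic): no H
  2 × C (aromatic): 1 H each → 2
  2 × C: no H
  1 × C: 3 H
  1 × N: 2 H
  1 × N (aromatic): no H
  1 × N (charge +1): no H
  1 × O (charge -1): no H
  Total hydrogens = 7.
Molecular formula: C8H7N3O5

C8H7N3O5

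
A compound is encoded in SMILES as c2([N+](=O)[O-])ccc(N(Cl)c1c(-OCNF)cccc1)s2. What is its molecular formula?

Heavy atoms from the SMILES: 11 C, 1 Cl, 1 F, 3 N, 3 O, 1 S.
Implicit hydrogens by atom environment:
  6 × C (aromatic): 1 H each → 6
  4 × C (aromatic): no H
  2 × O: no H
  1 × C: 2 H
  1 × Cl: no H
  1 × F: no H
  1 × N: 1 H
  1 × N: no H
  1 × N (charge +1): no H
  1 × O (charge -1): no H
  1 × S (aromatic): no H
  Total hydrogens = 9.
Molecular formula: C11H9ClFN3O3S

C11H9ClFN3O3S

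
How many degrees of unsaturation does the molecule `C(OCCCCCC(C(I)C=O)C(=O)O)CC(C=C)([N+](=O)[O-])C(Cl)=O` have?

Molecular formula from the SMILES: C15H21ClINO7.
DoU = (2C + 2 + N − H − X)/2 = (2·15 + 2 + 1 − 21 − 2)/2 = 10/2 = 5.
(Structurally: 0 ring(s) + 5 π bond(s) = 5.)

5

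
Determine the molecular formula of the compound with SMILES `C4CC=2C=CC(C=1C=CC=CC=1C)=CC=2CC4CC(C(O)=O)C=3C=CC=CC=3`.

C26H26O2

Heavy atoms from the SMILES: 26 C, 2 O.
Implicit hydrogens by atom environment:
  12 × C (aromatic): 1 H each → 12
  6 × C (aromatic): no H
  4 × C: 2 H each → 8
  2 × C: 1 H each → 2
  1 × C: 3 H
  1 × C: no H
  1 × O: 1 H
  1 × O: no H
  Total hydrogens = 26.
Molecular formula: C26H26O2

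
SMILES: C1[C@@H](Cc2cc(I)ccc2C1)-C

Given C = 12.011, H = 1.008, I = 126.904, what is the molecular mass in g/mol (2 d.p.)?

Molecular formula: C11H13I.
M = 11×12.011 + 13×1.008 + 1×126.904 = 272.13 g/mol.

272.13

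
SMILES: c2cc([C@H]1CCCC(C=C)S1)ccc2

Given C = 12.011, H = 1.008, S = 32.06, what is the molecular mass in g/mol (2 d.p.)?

Molecular formula: C13H16S.
M = 13×12.011 + 16×1.008 + 1×32.06 = 204.33 g/mol.

204.33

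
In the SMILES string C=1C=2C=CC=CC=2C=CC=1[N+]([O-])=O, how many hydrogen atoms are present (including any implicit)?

Hydrogens are implicit in SMILES; fill each atom to its normal valence:
  7 × C (aromatic): 1 H each → 7
  3 × C (aromatic): no H
  1 × N (charge +1): no H
  1 × O: no H
  1 × O (charge -1): no H
  Total hydrogens = 7.

7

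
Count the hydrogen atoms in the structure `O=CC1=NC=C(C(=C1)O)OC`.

7

Hydrogens are implicit in SMILES; fill each atom to its normal valence:
  3 × C (aromatic): no H
  2 × C (aromatic): 1 H each → 2
  2 × O: no H
  1 × C: 3 H
  1 × C: 1 H
  1 × N (aromatic): no H
  1 × O: 1 H
  Total hydrogens = 7.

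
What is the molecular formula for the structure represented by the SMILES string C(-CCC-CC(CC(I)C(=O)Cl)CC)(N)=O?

C11H19ClINO2

Heavy atoms from the SMILES: 11 C, 1 Cl, 1 I, 1 N, 2 O.
Implicit hydrogens by atom environment:
  6 × C: 2 H each → 12
  2 × C: 1 H each → 2
  2 × C: no H
  2 × O: no H
  1 × C: 3 H
  1 × Cl: no H
  1 × I: no H
  1 × N: 2 H
  Total hydrogens = 19.
Molecular formula: C11H19ClINO2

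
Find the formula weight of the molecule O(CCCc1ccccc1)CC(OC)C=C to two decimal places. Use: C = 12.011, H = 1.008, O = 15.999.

Molecular formula: C14H20O2.
M = 14×12.011 + 20×1.008 + 2×15.999 = 220.31 g/mol.

220.31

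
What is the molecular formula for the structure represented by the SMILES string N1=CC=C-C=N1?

Heavy atoms from the SMILES: 4 C, 2 N.
Implicit hydrogens by atom environment:
  4 × C (aromatic): 1 H each → 4
  2 × N (aromatic): no H
  Total hydrogens = 4.
Molecular formula: C4H4N2

C4H4N2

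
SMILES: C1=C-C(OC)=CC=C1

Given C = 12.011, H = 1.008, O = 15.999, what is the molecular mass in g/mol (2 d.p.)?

Molecular formula: C7H8O.
M = 7×12.011 + 8×1.008 + 1×15.999 = 108.14 g/mol.

108.14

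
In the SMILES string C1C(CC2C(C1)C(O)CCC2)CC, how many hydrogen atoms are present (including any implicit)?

22

Hydrogens are implicit in SMILES; fill each atom to its normal valence:
  7 × C: 2 H each → 14
  4 × C: 1 H each → 4
  1 × C: 3 H
  1 × O: 1 H
  Total hydrogens = 22.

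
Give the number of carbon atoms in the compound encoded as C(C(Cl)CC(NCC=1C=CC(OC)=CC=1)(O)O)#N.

The symbol for carbon appears 12 times in the SMILES. (Cl is a single chlorine, not C + l.)

12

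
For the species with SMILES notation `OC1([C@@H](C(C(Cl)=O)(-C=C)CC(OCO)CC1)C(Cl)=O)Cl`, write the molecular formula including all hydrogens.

C12H15Cl3O5

Heavy atoms from the SMILES: 12 C, 3 Cl, 5 O.
Implicit hydrogens by atom environment:
  5 × C: 2 H each → 10
  4 × C: no H
  3 × C: 1 H each → 3
  3 × Cl: no H
  3 × O: no H
  2 × O: 1 H each → 2
  Total hydrogens = 15.
Molecular formula: C12H15Cl3O5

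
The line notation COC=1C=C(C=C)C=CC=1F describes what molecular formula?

C9H9FO

Heavy atoms from the SMILES: 9 C, 1 F, 1 O.
Implicit hydrogens by atom environment:
  3 × C (aromatic): 1 H each → 3
  3 × C (aromatic): no H
  1 × C: 3 H
  1 × C: 2 H
  1 × C: 1 H
  1 × F: no H
  1 × O: no H
  Total hydrogens = 9.
Molecular formula: C9H9FO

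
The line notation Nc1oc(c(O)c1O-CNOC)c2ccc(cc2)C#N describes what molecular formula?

Heavy atoms from the SMILES: 13 C, 3 N, 4 O.
Implicit hydrogens by atom environment:
  6 × C (aromatic): no H
  4 × C (aromatic): 1 H each → 4
  2 × O: no H
  1 × C: 3 H
  1 × C: 2 H
  1 × C: no H
  1 × N: 2 H
  1 × N: 1 H
  1 × N: no H
  1 × O: 1 H
  1 × O (aromatic): no H
  Total hydrogens = 13.
Molecular formula: C13H13N3O4

C13H13N3O4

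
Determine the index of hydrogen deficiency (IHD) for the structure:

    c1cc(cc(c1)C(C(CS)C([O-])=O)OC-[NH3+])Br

5

Molecular formula from the SMILES: C11H14BrNO3S.
DoU = (2C + 2 + N − H − X)/2 = (2·11 + 2 + 1 − 14 − 1)/2 = 10/2 = 5.
(Structurally: 1 ring(s) + 4 π bond(s) = 5.)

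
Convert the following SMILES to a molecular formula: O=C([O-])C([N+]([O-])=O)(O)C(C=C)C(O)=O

Heavy atoms from the SMILES: 6 C, 1 N, 7 O.
Implicit hydrogens by atom environment:
  3 × C: no H
  3 × O: no H
  2 × C: 1 H each → 2
  2 × O: 1 H each → 2
  2 × O (charge -1): no H
  1 × C: 2 H
  1 × N (charge +1): no H
  Total hydrogens = 6.
Net charge -1.
Molecular formula: C6H6NO7-

C6H6NO7-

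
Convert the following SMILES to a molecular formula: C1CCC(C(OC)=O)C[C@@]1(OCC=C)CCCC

C15H26O3

Heavy atoms from the SMILES: 15 C, 3 O.
Implicit hydrogens by atom environment:
  9 × C: 2 H each → 18
  3 × O: no H
  2 × C: 3 H each → 6
  2 × C: 1 H each → 2
  2 × C: no H
  Total hydrogens = 26.
Molecular formula: C15H26O3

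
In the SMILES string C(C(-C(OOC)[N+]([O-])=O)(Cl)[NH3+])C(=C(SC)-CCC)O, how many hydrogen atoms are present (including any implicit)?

Hydrogens are implicit in SMILES; fill each atom to its normal valence:
  3 × C: 3 H each → 9
  3 × C: 2 H each → 6
  3 × C: no H
  3 × O: no H
  1 × C: 1 H
  1 × Cl: no H
  1 × N (charge +1): 3 H
  1 × N (charge +1): no H
  1 × O: 1 H
  1 × O (charge -1): no H
  1 × S: no H
  Total hydrogens = 20.

20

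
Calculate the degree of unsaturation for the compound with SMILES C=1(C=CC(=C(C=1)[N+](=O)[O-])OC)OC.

Molecular formula from the SMILES: C8H9NO4.
DoU = (2C + 2 + N − H − X)/2 = (2·8 + 2 + 1 − 9 − 0)/2 = 10/2 = 5.
(Structurally: 1 ring(s) + 4 π bond(s) = 5.)

5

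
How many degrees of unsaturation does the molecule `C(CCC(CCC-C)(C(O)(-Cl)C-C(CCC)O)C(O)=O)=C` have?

2

Molecular formula from the SMILES: C16H29ClO4.
DoU = (2C + 2 + N − H − X)/2 = (2·16 + 2 + 0 − 29 − 1)/2 = 4/2 = 2.
(Structurally: 0 ring(s) + 2 π bond(s) = 2.)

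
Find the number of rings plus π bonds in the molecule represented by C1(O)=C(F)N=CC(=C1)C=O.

5

Molecular formula from the SMILES: C6H4FNO2.
DoU = (2C + 2 + N − H − X)/2 = (2·6 + 2 + 1 − 4 − 1)/2 = 10/2 = 5.
(Structurally: 1 ring(s) + 4 π bond(s) = 5.)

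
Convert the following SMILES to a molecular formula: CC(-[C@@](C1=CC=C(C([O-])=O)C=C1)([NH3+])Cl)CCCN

C13H19ClN2O2

Heavy atoms from the SMILES: 13 C, 1 Cl, 2 N, 2 O.
Implicit hydrogens by atom environment:
  4 × C (aromatic): 1 H each → 4
  3 × C: 2 H each → 6
  2 × C: no H
  2 × C (aromatic): no H
  1 × C: 3 H
  1 × C: 1 H
  1 × Cl: no H
  1 × N (charge +1): 3 H
  1 × N: 2 H
  1 × O: no H
  1 × O (charge -1): no H
  Total hydrogens = 19.
Molecular formula: C13H19ClN2O2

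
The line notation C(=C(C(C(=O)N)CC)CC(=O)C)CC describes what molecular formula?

Heavy atoms from the SMILES: 11 C, 1 N, 2 O.
Implicit hydrogens by atom environment:
  3 × C: 3 H each → 9
  3 × C: 2 H each → 6
  3 × C: no H
  2 × C: 1 H each → 2
  2 × O: no H
  1 × N: 2 H
  Total hydrogens = 19.
Molecular formula: C11H19NO2

C11H19NO2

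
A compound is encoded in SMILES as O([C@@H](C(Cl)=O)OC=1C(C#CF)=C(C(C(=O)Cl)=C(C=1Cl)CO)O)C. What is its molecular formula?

Heavy atoms from the SMILES: 13 C, 3 Cl, 1 F, 6 O.
Implicit hydrogens by atom environment:
  6 × C (aromatic): no H
  4 × C: no H
  4 × O: no H
  3 × Cl: no H
  2 × O: 1 H each → 2
  1 × C: 3 H
  1 × C: 2 H
  1 × C: 1 H
  1 × F: no H
  Total hydrogens = 8.
Molecular formula: C13H8Cl3FO6

C13H8Cl3FO6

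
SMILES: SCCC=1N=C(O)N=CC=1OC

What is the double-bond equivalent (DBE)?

Molecular formula from the SMILES: C7H10N2O2S.
DoU = (2C + 2 + N − H − X)/2 = (2·7 + 2 + 2 − 10 − 0)/2 = 8/2 = 4.
(Structurally: 1 ring(s) + 3 π bond(s) = 4.)

4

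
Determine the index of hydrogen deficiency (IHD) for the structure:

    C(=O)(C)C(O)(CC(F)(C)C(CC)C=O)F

Molecular formula from the SMILES: C10H16F2O3.
DoU = (2C + 2 + N − H − X)/2 = (2·10 + 2 + 0 − 16 − 2)/2 = 4/2 = 2.
(Structurally: 0 ring(s) + 2 π bond(s) = 2.)

2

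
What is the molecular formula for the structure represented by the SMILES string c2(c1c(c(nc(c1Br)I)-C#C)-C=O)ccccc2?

Heavy atoms from the SMILES: 1 Br, 14 C, 1 I, 1 N, 1 O.
Implicit hydrogens by atom environment:
  6 × C (aromatic): no H
  5 × C (aromatic): 1 H each → 5
  2 × C: 1 H each → 2
  1 × Br: no H
  1 × C: no H
  1 × I: no H
  1 × N (aromatic): no H
  1 × O: no H
  Total hydrogens = 7.
Molecular formula: C14H7BrINO

C14H7BrINO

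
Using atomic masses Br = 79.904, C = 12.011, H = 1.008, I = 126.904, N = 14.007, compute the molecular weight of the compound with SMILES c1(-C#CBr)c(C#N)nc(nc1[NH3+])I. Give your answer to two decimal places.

Molecular formula: C7H3BrIN4+.
M = 1×79.904 + 7×12.011 + 3×1.008 + 1×126.904 + 4×14.007 = 349.94 g/mol.

349.94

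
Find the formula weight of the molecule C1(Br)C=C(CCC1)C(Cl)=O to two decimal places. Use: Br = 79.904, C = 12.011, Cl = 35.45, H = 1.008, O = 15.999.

Molecular formula: C7H8BrClO.
M = 1×79.904 + 7×12.011 + 1×35.45 + 8×1.008 + 1×15.999 = 223.49 g/mol.

223.49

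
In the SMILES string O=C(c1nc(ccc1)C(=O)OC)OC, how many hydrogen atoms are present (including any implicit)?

9

Hydrogens are implicit in SMILES; fill each atom to its normal valence:
  4 × O: no H
  3 × C (aromatic): 1 H each → 3
  2 × C: 3 H each → 6
  2 × C (aromatic): no H
  2 × C: no H
  1 × N (aromatic): no H
  Total hydrogens = 9.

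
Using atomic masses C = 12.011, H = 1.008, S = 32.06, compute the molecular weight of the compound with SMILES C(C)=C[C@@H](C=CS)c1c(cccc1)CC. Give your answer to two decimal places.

218.36

Molecular formula: C14H18S.
M = 14×12.011 + 18×1.008 + 1×32.06 = 218.36 g/mol.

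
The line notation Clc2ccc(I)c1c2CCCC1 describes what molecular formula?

C10H10ClI

Heavy atoms from the SMILES: 10 C, 1 Cl, 1 I.
Implicit hydrogens by atom environment:
  4 × C: 2 H each → 8
  4 × C (aromatic): no H
  2 × C (aromatic): 1 H each → 2
  1 × Cl: no H
  1 × I: no H
  Total hydrogens = 10.
Molecular formula: C10H10ClI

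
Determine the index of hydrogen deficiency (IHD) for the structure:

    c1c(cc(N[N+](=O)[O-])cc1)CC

5

Molecular formula from the SMILES: C8H10N2O2.
DoU = (2C + 2 + N − H − X)/2 = (2·8 + 2 + 2 − 10 − 0)/2 = 10/2 = 5.
(Structurally: 1 ring(s) + 4 π bond(s) = 5.)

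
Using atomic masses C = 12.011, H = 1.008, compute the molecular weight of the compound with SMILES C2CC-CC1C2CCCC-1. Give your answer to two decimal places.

Molecular formula: C10H18.
M = 10×12.011 + 18×1.008 = 138.25 g/mol.

138.25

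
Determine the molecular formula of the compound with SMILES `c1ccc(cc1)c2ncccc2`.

C11H9N

Heavy atoms from the SMILES: 11 C, 1 N.
Implicit hydrogens by atom environment:
  9 × C (aromatic): 1 H each → 9
  2 × C (aromatic): no H
  1 × N (aromatic): no H
  Total hydrogens = 9.
Molecular formula: C11H9N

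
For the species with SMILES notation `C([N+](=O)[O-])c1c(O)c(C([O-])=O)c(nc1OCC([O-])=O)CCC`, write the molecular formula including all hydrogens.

[C12H12N2O8]2-

Heavy atoms from the SMILES: 12 C, 2 N, 8 O.
Implicit hydrogens by atom environment:
  5 × C (aromatic): no H
  4 × C: 2 H each → 8
  4 × O: no H
  3 × O (charge -1): no H
  2 × C: no H
  1 × C: 3 H
  1 × N (aromatic): no H
  1 × N (charge +1): no H
  1 × O: 1 H
  Total hydrogens = 12.
Net charge -2.
Molecular formula: [C12H12N2O8]2-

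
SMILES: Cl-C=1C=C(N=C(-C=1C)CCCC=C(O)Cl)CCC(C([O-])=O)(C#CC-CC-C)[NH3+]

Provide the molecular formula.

Heavy atoms from the SMILES: 21 C, 2 Cl, 2 N, 3 O.
Implicit hydrogens by atom environment:
  8 × C: 2 H each → 16
  5 × C: no H
  4 × C (aromatic): no H
  2 × C: 3 H each → 6
  2 × Cl: no H
  1 × C (aromatic): 1 H
  1 × C: 1 H
  1 × N (charge +1): 3 H
  1 × N (aromatic): no H
  1 × O: 1 H
  1 × O: no H
  1 × O (charge -1): no H
  Total hydrogens = 28.
Molecular formula: C21H28Cl2N2O3

C21H28Cl2N2O3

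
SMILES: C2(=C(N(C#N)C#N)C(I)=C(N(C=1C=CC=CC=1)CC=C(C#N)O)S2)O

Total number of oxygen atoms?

The symbol for oxygen appears 2 times in the SMILES.

2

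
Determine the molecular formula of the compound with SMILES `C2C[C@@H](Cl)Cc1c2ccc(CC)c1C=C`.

Heavy atoms from the SMILES: 14 C, 1 Cl.
Implicit hydrogens by atom environment:
  5 × C: 2 H each → 10
  4 × C (aromatic): no H
  2 × C (aromatic): 1 H each → 2
  2 × C: 1 H each → 2
  1 × C: 3 H
  1 × Cl: no H
  Total hydrogens = 17.
Molecular formula: C14H17Cl

C14H17Cl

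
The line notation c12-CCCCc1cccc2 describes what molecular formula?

C10H12

Heavy atoms from the SMILES: 10 C.
Implicit hydrogens by atom environment:
  4 × C: 2 H each → 8
  4 × C (aromatic): 1 H each → 4
  2 × C (aromatic): no H
  Total hydrogens = 12.
Molecular formula: C10H12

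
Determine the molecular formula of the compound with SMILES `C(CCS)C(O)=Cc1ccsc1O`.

Heavy atoms from the SMILES: 9 C, 2 O, 2 S.
Implicit hydrogens by atom environment:
  3 × C: 2 H each → 6
  2 × C (aromatic): 1 H each → 2
  2 × C (aromatic): no H
  2 × O: 1 H each → 2
  1 × C: 1 H
  1 × C: no H
  1 × S: 1 H
  1 × S (aromatic): no H
  Total hydrogens = 12.
Molecular formula: C9H12O2S2

C9H12O2S2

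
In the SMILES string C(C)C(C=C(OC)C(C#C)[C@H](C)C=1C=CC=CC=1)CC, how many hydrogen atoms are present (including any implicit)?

26

Hydrogens are implicit in SMILES; fill each atom to its normal valence:
  5 × C: 1 H each → 5
  5 × C (aromatic): 1 H each → 5
  4 × C: 3 H each → 12
  2 × C: 2 H each → 4
  2 × C: no H
  1 × C (aromatic): no H
  1 × O: no H
  Total hydrogens = 26.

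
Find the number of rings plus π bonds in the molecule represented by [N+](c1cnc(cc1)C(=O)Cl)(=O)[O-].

6

Molecular formula from the SMILES: C6H3ClN2O3.
DoU = (2C + 2 + N − H − X)/2 = (2·6 + 2 + 2 − 3 − 1)/2 = 12/2 = 6.
(Structurally: 1 ring(s) + 5 π bond(s) = 6.)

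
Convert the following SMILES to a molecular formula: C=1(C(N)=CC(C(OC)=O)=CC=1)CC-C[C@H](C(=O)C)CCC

Heavy atoms from the SMILES: 17 C, 1 N, 3 O.
Implicit hydrogens by atom environment:
  5 × C: 2 H each → 10
  3 × C: 3 H each → 9
  3 × C (aromatic): 1 H each → 3
  3 × C (aromatic): no H
  3 × O: no H
  2 × C: no H
  1 × C: 1 H
  1 × N: 2 H
  Total hydrogens = 25.
Molecular formula: C17H25NO3

C17H25NO3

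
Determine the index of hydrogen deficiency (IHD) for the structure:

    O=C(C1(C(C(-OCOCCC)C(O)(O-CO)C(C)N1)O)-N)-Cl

Molecular formula from the SMILES: C12H23ClN2O7.
DoU = (2C + 2 + N − H − X)/2 = (2·12 + 2 + 2 − 23 − 1)/2 = 4/2 = 2.
(Structurally: 1 ring(s) + 1 π bond(s) = 2.)

2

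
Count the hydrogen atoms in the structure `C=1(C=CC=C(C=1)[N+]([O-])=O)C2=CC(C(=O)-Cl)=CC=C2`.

8

Hydrogens are implicit in SMILES; fill each atom to its normal valence:
  8 × C (aromatic): 1 H each → 8
  4 × C (aromatic): no H
  2 × O: no H
  1 × C: no H
  1 × Cl: no H
  1 × N (charge +1): no H
  1 × O (charge -1): no H
  Total hydrogens = 8.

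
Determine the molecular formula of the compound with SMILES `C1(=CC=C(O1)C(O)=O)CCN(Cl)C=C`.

C9H10ClNO3

Heavy atoms from the SMILES: 9 C, 1 Cl, 1 N, 3 O.
Implicit hydrogens by atom environment:
  3 × C: 2 H each → 6
  2 × C (aromatic): 1 H each → 2
  2 × C (aromatic): no H
  1 × C: 1 H
  1 × C: no H
  1 × Cl: no H
  1 × N: no H
  1 × O: 1 H
  1 × O (aromatic): no H
  1 × O: no H
  Total hydrogens = 10.
Molecular formula: C9H10ClNO3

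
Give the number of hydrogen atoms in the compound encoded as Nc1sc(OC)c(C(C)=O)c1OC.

Hydrogens are implicit in SMILES; fill each atom to its normal valence:
  4 × C (aromatic): no H
  3 × C: 3 H each → 9
  3 × O: no H
  1 × C: no H
  1 × N: 2 H
  1 × S (aromatic): no H
  Total hydrogens = 11.

11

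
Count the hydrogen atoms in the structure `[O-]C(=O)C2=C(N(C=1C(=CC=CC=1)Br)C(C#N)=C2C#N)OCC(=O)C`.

9

Hydrogens are implicit in SMILES; fill each atom to its normal valence:
  6 × C (aromatic): no H
  4 × C (aromatic): 1 H each → 4
  4 × C: no H
  3 × O: no H
  2 × N: no H
  1 × Br: no H
  1 × C: 3 H
  1 × C: 2 H
  1 × N (aromatic): no H
  1 × O (charge -1): no H
  Total hydrogens = 9.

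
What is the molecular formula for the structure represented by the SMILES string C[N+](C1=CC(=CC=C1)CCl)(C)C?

C10H15ClN+

Heavy atoms from the SMILES: 10 C, 1 Cl, 1 N.
Implicit hydrogens by atom environment:
  4 × C (aromatic): 1 H each → 4
  3 × C: 3 H each → 9
  2 × C (aromatic): no H
  1 × C: 2 H
  1 × Cl: no H
  1 × N (charge +1): no H
  Total hydrogens = 15.
Net charge +1.
Molecular formula: C10H15ClN+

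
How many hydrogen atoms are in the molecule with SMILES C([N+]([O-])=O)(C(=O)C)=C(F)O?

Hydrogens are implicit in SMILES; fill each atom to its normal valence:
  3 × C: no H
  2 × O: no H
  1 × C: 3 H
  1 × F: no H
  1 × N (charge +1): no H
  1 × O: 1 H
  1 × O (charge -1): no H
  Total hydrogens = 4.

4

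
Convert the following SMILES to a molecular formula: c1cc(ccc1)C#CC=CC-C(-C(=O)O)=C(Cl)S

C14H11ClO2S

Heavy atoms from the SMILES: 14 C, 1 Cl, 2 O, 1 S.
Implicit hydrogens by atom environment:
  5 × C (aromatic): 1 H each → 5
  5 × C: no H
  2 × C: 1 H each → 2
  1 × C: 2 H
  1 × C (aromatic): no H
  1 × Cl: no H
  1 × O: 1 H
  1 × O: no H
  1 × S: 1 H
  Total hydrogens = 11.
Molecular formula: C14H11ClO2S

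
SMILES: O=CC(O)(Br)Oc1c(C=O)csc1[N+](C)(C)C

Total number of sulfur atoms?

1

The symbol for sulfur appears 1 time in the SMILES.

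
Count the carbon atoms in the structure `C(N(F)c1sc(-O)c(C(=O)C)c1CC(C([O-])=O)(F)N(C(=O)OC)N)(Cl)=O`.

12

The symbol for carbon appears 12 times in the SMILES. Lowercase c denotes aromatic carbon and counts toward C.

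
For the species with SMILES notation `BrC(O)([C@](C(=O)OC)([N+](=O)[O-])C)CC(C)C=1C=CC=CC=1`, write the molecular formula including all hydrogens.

C14H18BrNO5

Heavy atoms from the SMILES: 1 Br, 14 C, 1 N, 5 O.
Implicit hydrogens by atom environment:
  5 × C (aromatic): 1 H each → 5
  3 × C: 3 H each → 9
  3 × C: no H
  3 × O: no H
  1 × Br: no H
  1 × C: 2 H
  1 × C: 1 H
  1 × C (aromatic): no H
  1 × N (charge +1): no H
  1 × O: 1 H
  1 × O (charge -1): no H
  Total hydrogens = 18.
Molecular formula: C14H18BrNO5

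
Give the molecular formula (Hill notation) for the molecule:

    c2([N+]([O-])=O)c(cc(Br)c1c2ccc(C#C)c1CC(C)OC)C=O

Heavy atoms from the SMILES: 1 Br, 17 C, 1 N, 4 O.
Implicit hydrogens by atom environment:
  7 × C (aromatic): no H
  3 × C (aromatic): 1 H each → 3
  3 × C: 1 H each → 3
  3 × O: no H
  2 × C: 3 H each → 6
  1 × Br: no H
  1 × C: 2 H
  1 × C: no H
  1 × N (charge +1): no H
  1 × O (charge -1): no H
  Total hydrogens = 14.
Molecular formula: C17H14BrNO4

C17H14BrNO4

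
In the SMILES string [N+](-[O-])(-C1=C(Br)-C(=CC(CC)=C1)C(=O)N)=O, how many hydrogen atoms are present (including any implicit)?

Hydrogens are implicit in SMILES; fill each atom to its normal valence:
  4 × C (aromatic): no H
  2 × C (aromatic): 1 H each → 2
  2 × O: no H
  1 × Br: no H
  1 × C: 3 H
  1 × C: 2 H
  1 × C: no H
  1 × N: 2 H
  1 × N (charge +1): no H
  1 × O (charge -1): no H
  Total hydrogens = 9.

9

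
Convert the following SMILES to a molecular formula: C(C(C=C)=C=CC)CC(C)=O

C10H14O

Heavy atoms from the SMILES: 10 C, 1 O.
Implicit hydrogens by atom environment:
  3 × C: 2 H each → 6
  3 × C: no H
  2 × C: 3 H each → 6
  2 × C: 1 H each → 2
  1 × O: no H
  Total hydrogens = 14.
Molecular formula: C10H14O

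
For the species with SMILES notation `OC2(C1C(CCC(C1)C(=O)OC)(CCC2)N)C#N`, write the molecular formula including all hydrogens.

C13H20N2O3

Heavy atoms from the SMILES: 13 C, 2 N, 3 O.
Implicit hydrogens by atom environment:
  6 × C: 2 H each → 12
  4 × C: no H
  2 × C: 1 H each → 2
  2 × O: no H
  1 × C: 3 H
  1 × N: 2 H
  1 × N: no H
  1 × O: 1 H
  Total hydrogens = 20.
Molecular formula: C13H20N2O3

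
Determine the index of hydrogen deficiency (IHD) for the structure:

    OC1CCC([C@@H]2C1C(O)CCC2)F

2

Molecular formula from the SMILES: C10H17FO2.
DoU = (2C + 2 + N − H − X)/2 = (2·10 + 2 + 0 − 17 − 1)/2 = 4/2 = 2.
(Structurally: 2 ring(s) + 0 π bond(s) = 2.)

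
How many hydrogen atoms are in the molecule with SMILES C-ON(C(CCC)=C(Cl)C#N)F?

Hydrogens are implicit in SMILES; fill each atom to its normal valence:
  3 × C: no H
  2 × C: 3 H each → 6
  2 × C: 2 H each → 4
  2 × N: no H
  1 × Cl: no H
  1 × F: no H
  1 × O: no H
  Total hydrogens = 10.

10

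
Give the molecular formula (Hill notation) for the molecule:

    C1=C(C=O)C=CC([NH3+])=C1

Heavy atoms from the SMILES: 7 C, 1 N, 1 O.
Implicit hydrogens by atom environment:
  4 × C (aromatic): 1 H each → 4
  2 × C (aromatic): no H
  1 × C: 1 H
  1 × N (charge +1): 3 H
  1 × O: no H
  Total hydrogens = 8.
Net charge +1.
Molecular formula: C7H8NO+

C7H8NO+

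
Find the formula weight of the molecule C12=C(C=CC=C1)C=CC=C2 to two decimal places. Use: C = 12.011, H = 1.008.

Molecular formula: C10H8.
M = 10×12.011 + 8×1.008 = 128.17 g/mol.

128.17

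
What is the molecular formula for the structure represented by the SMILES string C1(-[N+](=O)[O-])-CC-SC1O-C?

C5H9NO3S

Heavy atoms from the SMILES: 5 C, 1 N, 3 O, 1 S.
Implicit hydrogens by atom environment:
  2 × C: 2 H each → 4
  2 × C: 1 H each → 2
  2 × O: no H
  1 × C: 3 H
  1 × N (charge +1): no H
  1 × O (charge -1): no H
  1 × S: no H
  Total hydrogens = 9.
Molecular formula: C5H9NO3S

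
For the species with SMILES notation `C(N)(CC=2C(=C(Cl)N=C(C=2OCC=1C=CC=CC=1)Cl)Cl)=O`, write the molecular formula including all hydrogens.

C14H11Cl3N2O2

Heavy atoms from the SMILES: 14 C, 3 Cl, 2 N, 2 O.
Implicit hydrogens by atom environment:
  6 × C (aromatic): no H
  5 × C (aromatic): 1 H each → 5
  3 × Cl: no H
  2 × C: 2 H each → 4
  2 × O: no H
  1 × C: no H
  1 × N: 2 H
  1 × N (aromatic): no H
  Total hydrogens = 11.
Molecular formula: C14H11Cl3N2O2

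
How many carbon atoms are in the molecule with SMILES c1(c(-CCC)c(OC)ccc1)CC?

The symbol for carbon appears 12 times in the SMILES. Lowercase c denotes aromatic carbon and counts toward C.

12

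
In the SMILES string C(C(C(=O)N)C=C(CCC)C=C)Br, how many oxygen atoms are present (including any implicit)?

The symbol for oxygen appears 1 time in the SMILES.

1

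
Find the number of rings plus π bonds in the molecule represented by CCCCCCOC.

Molecular formula from the SMILES: C7H16O.
DoU = (2C + 2 + N − H − X)/2 = (2·7 + 2 + 0 − 16 − 0)/2 = 0/2 = 0.
(Structurally: 0 ring(s) + 0 π bond(s) = 0.)

0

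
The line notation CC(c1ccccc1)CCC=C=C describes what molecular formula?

C13H16

Heavy atoms from the SMILES: 13 C.
Implicit hydrogens by atom environment:
  5 × C (aromatic): 1 H each → 5
  3 × C: 2 H each → 6
  2 × C: 1 H each → 2
  1 × C: 3 H
  1 × C: no H
  1 × C (aromatic): no H
  Total hydrogens = 16.
Molecular formula: C13H16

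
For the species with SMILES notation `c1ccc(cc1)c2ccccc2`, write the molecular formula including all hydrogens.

C12H10

Heavy atoms from the SMILES: 12 C.
Implicit hydrogens by atom environment:
  10 × C (aromatic): 1 H each → 10
  2 × C (aromatic): no H
  Total hydrogens = 10.
Molecular formula: C12H10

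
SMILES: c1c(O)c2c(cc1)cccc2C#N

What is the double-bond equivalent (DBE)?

9

Molecular formula from the SMILES: C11H7NO.
DoU = (2C + 2 + N − H − X)/2 = (2·11 + 2 + 1 − 7 − 0)/2 = 18/2 = 9.
(Structurally: 2 ring(s) + 7 π bond(s) = 9.)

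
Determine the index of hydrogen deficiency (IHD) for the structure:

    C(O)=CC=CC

2

Molecular formula from the SMILES: C5H8O.
DoU = (2C + 2 + N − H − X)/2 = (2·5 + 2 + 0 − 8 − 0)/2 = 4/2 = 2.
(Structurally: 0 ring(s) + 2 π bond(s) = 2.)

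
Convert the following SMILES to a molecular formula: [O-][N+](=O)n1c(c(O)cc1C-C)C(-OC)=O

C8H10N2O5

Heavy atoms from the SMILES: 8 C, 2 N, 5 O.
Implicit hydrogens by atom environment:
  3 × C (aromatic): no H
  3 × O: no H
  2 × C: 3 H each → 6
  1 × C: 2 H
  1 × C (aromatic): 1 H
  1 × C: no H
  1 × N (aromatic): no H
  1 × N (charge +1): no H
  1 × O: 1 H
  1 × O (charge -1): no H
  Total hydrogens = 10.
Molecular formula: C8H10N2O5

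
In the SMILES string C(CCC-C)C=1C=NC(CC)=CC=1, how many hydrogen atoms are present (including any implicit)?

Hydrogens are implicit in SMILES; fill each atom to its normal valence:
  5 × C: 2 H each → 10
  3 × C (aromatic): 1 H each → 3
  2 × C: 3 H each → 6
  2 × C (aromatic): no H
  1 × N (aromatic): no H
  Total hydrogens = 19.

19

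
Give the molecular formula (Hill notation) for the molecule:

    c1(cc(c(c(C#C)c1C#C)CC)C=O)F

Heavy atoms from the SMILES: 13 C, 1 F, 1 O.
Implicit hydrogens by atom environment:
  5 × C (aromatic): no H
  3 × C: 1 H each → 3
  2 × C: no H
  1 × C: 3 H
  1 × C: 2 H
  1 × C (aromatic): 1 H
  1 × F: no H
  1 × O: no H
  Total hydrogens = 9.
Molecular formula: C13H9FO

C13H9FO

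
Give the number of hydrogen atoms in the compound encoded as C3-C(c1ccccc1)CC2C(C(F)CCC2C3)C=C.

Hydrogens are implicit in SMILES; fill each atom to its normal valence:
  6 × C: 2 H each → 12
  6 × C: 1 H each → 6
  5 × C (aromatic): 1 H each → 5
  1 × C (aromatic): no H
  1 × F: no H
  Total hydrogens = 23.

23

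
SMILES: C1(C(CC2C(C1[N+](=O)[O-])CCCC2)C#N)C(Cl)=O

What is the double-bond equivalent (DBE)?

Molecular formula from the SMILES: C12H15ClN2O3.
DoU = (2C + 2 + N − H − X)/2 = (2·12 + 2 + 2 − 15 − 1)/2 = 12/2 = 6.
(Structurally: 2 ring(s) + 4 π bond(s) = 6.)

6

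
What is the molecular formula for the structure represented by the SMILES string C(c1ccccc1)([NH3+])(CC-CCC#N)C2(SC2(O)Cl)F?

Heavy atoms from the SMILES: 14 C, 1 Cl, 1 F, 2 N, 1 O, 1 S.
Implicit hydrogens by atom environment:
  5 × C (aromatic): 1 H each → 5
  4 × C: 2 H each → 8
  4 × C: no H
  1 × C (aromatic): no H
  1 × Cl: no H
  1 × F: no H
  1 × N (charge +1): 3 H
  1 × N: no H
  1 × O: 1 H
  1 × S: no H
  Total hydrogens = 17.
Net charge +1.
Molecular formula: C14H17ClFN2OS+

C14H17ClFN2OS+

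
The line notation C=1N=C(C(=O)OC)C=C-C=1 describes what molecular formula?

C7H7NO2

Heavy atoms from the SMILES: 7 C, 1 N, 2 O.
Implicit hydrogens by atom environment:
  4 × C (aromatic): 1 H each → 4
  2 × O: no H
  1 × C: 3 H
  1 × C (aromatic): no H
  1 × C: no H
  1 × N (aromatic): no H
  Total hydrogens = 7.
Molecular formula: C7H7NO2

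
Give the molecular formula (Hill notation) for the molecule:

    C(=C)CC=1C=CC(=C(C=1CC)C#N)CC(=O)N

C14H16N2O

Heavy atoms from the SMILES: 14 C, 2 N, 1 O.
Implicit hydrogens by atom environment:
  4 × C: 2 H each → 8
  4 × C (aromatic): no H
  2 × C (aromatic): 1 H each → 2
  2 × C: no H
  1 × C: 3 H
  1 × C: 1 H
  1 × N: 2 H
  1 × N: no H
  1 × O: no H
  Total hydrogens = 16.
Molecular formula: C14H16N2O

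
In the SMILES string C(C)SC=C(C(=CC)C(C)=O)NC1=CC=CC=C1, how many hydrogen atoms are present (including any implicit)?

19

Hydrogens are implicit in SMILES; fill each atom to its normal valence:
  5 × C (aromatic): 1 H each → 5
  3 × C: 3 H each → 9
  3 × C: no H
  2 × C: 1 H each → 2
  1 × C: 2 H
  1 × C (aromatic): no H
  1 × N: 1 H
  1 × O: no H
  1 × S: no H
  Total hydrogens = 19.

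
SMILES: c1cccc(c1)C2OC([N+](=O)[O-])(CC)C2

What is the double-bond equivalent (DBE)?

Molecular formula from the SMILES: C11H13NO3.
DoU = (2C + 2 + N − H − X)/2 = (2·11 + 2 + 1 − 13 − 0)/2 = 12/2 = 6.
(Structurally: 2 ring(s) + 4 π bond(s) = 6.)

6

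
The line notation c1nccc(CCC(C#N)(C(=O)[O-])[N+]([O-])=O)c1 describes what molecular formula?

Heavy atoms from the SMILES: 10 C, 3 N, 4 O.
Implicit hydrogens by atom environment:
  4 × C (aromatic): 1 H each → 4
  3 × C: no H
  2 × C: 2 H each → 4
  2 × O: no H
  2 × O (charge -1): no H
  1 × C (aromatic): no H
  1 × N (aromatic): no H
  1 × N: no H
  1 × N (charge +1): no H
  Total hydrogens = 8.
Net charge -1.
Molecular formula: C10H8N3O4-

C10H8N3O4-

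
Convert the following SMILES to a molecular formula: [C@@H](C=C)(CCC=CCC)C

Heavy atoms from the SMILES: 10 C.
Implicit hydrogens by atom environment:
  4 × C: 2 H each → 8
  4 × C: 1 H each → 4
  2 × C: 3 H each → 6
  Total hydrogens = 18.
Molecular formula: C10H18

C10H18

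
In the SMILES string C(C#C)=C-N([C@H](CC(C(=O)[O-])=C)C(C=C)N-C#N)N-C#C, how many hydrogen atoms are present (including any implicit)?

Hydrogens are implicit in SMILES; fill each atom to its normal valence:
  7 × C: 1 H each → 7
  5 × C: no H
  3 × C: 2 H each → 6
  2 × N: 1 H each → 2
  2 × N: no H
  1 × O: no H
  1 × O (charge -1): no H
  Total hydrogens = 15.

15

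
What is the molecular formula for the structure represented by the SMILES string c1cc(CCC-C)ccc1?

C10H14

Heavy atoms from the SMILES: 10 C.
Implicit hydrogens by atom environment:
  5 × C (aromatic): 1 H each → 5
  3 × C: 2 H each → 6
  1 × C: 3 H
  1 × C (aromatic): no H
  Total hydrogens = 14.
Molecular formula: C10H14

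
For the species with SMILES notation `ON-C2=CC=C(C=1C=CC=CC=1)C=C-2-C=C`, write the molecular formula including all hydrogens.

C14H13NO

Heavy atoms from the SMILES: 14 C, 1 N, 1 O.
Implicit hydrogens by atom environment:
  8 × C (aromatic): 1 H each → 8
  4 × C (aromatic): no H
  1 × C: 2 H
  1 × C: 1 H
  1 × N: 1 H
  1 × O: 1 H
  Total hydrogens = 13.
Molecular formula: C14H13NO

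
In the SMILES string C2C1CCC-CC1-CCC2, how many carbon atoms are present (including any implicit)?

10

The symbol for carbon appears 10 times in the SMILES.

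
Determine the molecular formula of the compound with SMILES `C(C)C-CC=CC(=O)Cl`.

C7H11ClO

Heavy atoms from the SMILES: 7 C, 1 Cl, 1 O.
Implicit hydrogens by atom environment:
  3 × C: 2 H each → 6
  2 × C: 1 H each → 2
  1 × C: 3 H
  1 × C: no H
  1 × Cl: no H
  1 × O: no H
  Total hydrogens = 11.
Molecular formula: C7H11ClO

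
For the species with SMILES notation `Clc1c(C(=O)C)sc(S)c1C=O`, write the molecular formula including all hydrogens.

C7H5ClO2S2

Heavy atoms from the SMILES: 7 C, 1 Cl, 2 O, 2 S.
Implicit hydrogens by atom environment:
  4 × C (aromatic): no H
  2 × O: no H
  1 × C: 3 H
  1 × C: 1 H
  1 × C: no H
  1 × Cl: no H
  1 × S: 1 H
  1 × S (aromatic): no H
  Total hydrogens = 5.
Molecular formula: C7H5ClO2S2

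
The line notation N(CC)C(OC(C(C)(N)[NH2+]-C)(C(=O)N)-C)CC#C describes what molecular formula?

Heavy atoms from the SMILES: 12 C, 4 N, 2 O.
Implicit hydrogens by atom environment:
  4 × C: 3 H each → 12
  4 × C: no H
  2 × C: 2 H each → 4
  2 × C: 1 H each → 2
  2 × N: 2 H each → 4
  2 × O: no H
  1 × N (charge +1): 2 H
  1 × N: 1 H
  Total hydrogens = 25.
Net charge +1.
Molecular formula: C12H25N4O2+

C12H25N4O2+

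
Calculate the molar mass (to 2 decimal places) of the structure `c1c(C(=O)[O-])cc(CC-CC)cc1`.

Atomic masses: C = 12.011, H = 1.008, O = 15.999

177.22

Molecular formula: C11H13O2-.
M = 11×12.011 + 13×1.008 + 2×15.999 = 177.22 g/mol.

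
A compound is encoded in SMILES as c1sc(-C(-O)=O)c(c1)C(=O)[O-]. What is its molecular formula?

Heavy atoms from the SMILES: 6 C, 4 O, 1 S.
Implicit hydrogens by atom environment:
  2 × C (aromatic): 1 H each → 2
  2 × C (aromatic): no H
  2 × C: no H
  2 × O: no H
  1 × O: 1 H
  1 × O (charge -1): no H
  1 × S (aromatic): no H
  Total hydrogens = 3.
Net charge -1.
Molecular formula: C6H3O4S-

C6H3O4S-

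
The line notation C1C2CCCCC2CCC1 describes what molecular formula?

Heavy atoms from the SMILES: 10 C.
Implicit hydrogens by atom environment:
  8 × C: 2 H each → 16
  2 × C: 1 H each → 2
  Total hydrogens = 18.
Molecular formula: C10H18

C10H18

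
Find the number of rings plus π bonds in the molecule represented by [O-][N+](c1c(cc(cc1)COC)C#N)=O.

7

Molecular formula from the SMILES: C9H8N2O3.
DoU = (2C + 2 + N − H − X)/2 = (2·9 + 2 + 2 − 8 − 0)/2 = 14/2 = 7.
(Structurally: 1 ring(s) + 6 π bond(s) = 7.)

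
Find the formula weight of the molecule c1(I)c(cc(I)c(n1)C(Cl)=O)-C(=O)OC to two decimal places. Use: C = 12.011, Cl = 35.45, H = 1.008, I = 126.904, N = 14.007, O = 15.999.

Molecular formula: C8H4ClI2NO3.
M = 8×12.011 + 1×35.45 + 4×1.008 + 2×126.904 + 1×14.007 + 3×15.999 = 451.38 g/mol.

451.38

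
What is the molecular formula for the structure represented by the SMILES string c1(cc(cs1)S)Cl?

C4H3ClS2

Heavy atoms from the SMILES: 4 C, 1 Cl, 2 S.
Implicit hydrogens by atom environment:
  2 × C (aromatic): 1 H each → 2
  2 × C (aromatic): no H
  1 × Cl: no H
  1 × S: 1 H
  1 × S (aromatic): no H
  Total hydrogens = 3.
Molecular formula: C4H3ClS2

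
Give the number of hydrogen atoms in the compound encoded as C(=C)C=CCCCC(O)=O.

Hydrogens are implicit in SMILES; fill each atom to its normal valence:
  4 × C: 2 H each → 8
  3 × C: 1 H each → 3
  1 × C: no H
  1 × O: 1 H
  1 × O: no H
  Total hydrogens = 12.

12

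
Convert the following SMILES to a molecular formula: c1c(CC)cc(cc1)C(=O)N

C9H11NO

Heavy atoms from the SMILES: 9 C, 1 N, 1 O.
Implicit hydrogens by atom environment:
  4 × C (aromatic): 1 H each → 4
  2 × C (aromatic): no H
  1 × C: 3 H
  1 × C: 2 H
  1 × C: no H
  1 × N: 2 H
  1 × O: no H
  Total hydrogens = 11.
Molecular formula: C9H11NO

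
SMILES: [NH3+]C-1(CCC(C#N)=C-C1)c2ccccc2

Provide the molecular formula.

C13H15N2+

Heavy atoms from the SMILES: 13 C, 2 N.
Implicit hydrogens by atom environment:
  5 × C (aromatic): 1 H each → 5
  3 × C: 2 H each → 6
  3 × C: no H
  1 × C: 1 H
  1 × C (aromatic): no H
  1 × N (charge +1): 3 H
  1 × N: no H
  Total hydrogens = 15.
Net charge +1.
Molecular formula: C13H15N2+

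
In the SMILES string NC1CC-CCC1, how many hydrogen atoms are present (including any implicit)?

13

Hydrogens are implicit in SMILES; fill each atom to its normal valence:
  5 × C: 2 H each → 10
  1 × C: 1 H
  1 × N: 2 H
  Total hydrogens = 13.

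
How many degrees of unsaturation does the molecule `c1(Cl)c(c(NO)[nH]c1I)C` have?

3

Molecular formula from the SMILES: C5H6ClIN2O.
DoU = (2C + 2 + N − H − X)/2 = (2·5 + 2 + 2 − 6 − 2)/2 = 6/2 = 3.
(Structurally: 1 ring(s) + 2 π bond(s) = 3.)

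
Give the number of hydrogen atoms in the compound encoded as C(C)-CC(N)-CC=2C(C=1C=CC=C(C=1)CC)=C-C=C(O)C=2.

Hydrogens are implicit in SMILES; fill each atom to its normal valence:
  7 × C (aromatic): 1 H each → 7
  5 × C (aromatic): no H
  4 × C: 2 H each → 8
  2 × C: 3 H each → 6
  1 × C: 1 H
  1 × N: 2 H
  1 × O: 1 H
  Total hydrogens = 25.

25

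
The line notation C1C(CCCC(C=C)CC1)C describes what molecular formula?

Heavy atoms from the SMILES: 11 C.
Implicit hydrogens by atom environment:
  7 × C: 2 H each → 14
  3 × C: 1 H each → 3
  1 × C: 3 H
  Total hydrogens = 20.
Molecular formula: C11H20

C11H20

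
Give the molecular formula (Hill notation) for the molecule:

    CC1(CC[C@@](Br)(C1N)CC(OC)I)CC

Heavy atoms from the SMILES: 1 Br, 11 C, 1 I, 1 N, 1 O.
Implicit hydrogens by atom environment:
  4 × C: 2 H each → 8
  3 × C: 3 H each → 9
  2 × C: 1 H each → 2
  2 × C: no H
  1 × Br: no H
  1 × I: no H
  1 × N: 2 H
  1 × O: no H
  Total hydrogens = 21.
Molecular formula: C11H21BrINO

C11H21BrINO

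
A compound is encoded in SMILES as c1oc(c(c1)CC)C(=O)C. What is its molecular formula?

Heavy atoms from the SMILES: 8 C, 2 O.
Implicit hydrogens by atom environment:
  2 × C: 3 H each → 6
  2 × C (aromatic): 1 H each → 2
  2 × C (aromatic): no H
  1 × C: 2 H
  1 × C: no H
  1 × O (aromatic): no H
  1 × O: no H
  Total hydrogens = 10.
Molecular formula: C8H10O2

C8H10O2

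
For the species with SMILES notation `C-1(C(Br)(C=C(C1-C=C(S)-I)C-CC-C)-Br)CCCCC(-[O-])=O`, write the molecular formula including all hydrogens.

C16H22Br2IO2S-

Heavy atoms from the SMILES: 2 Br, 16 C, 1 I, 2 O, 1 S.
Implicit hydrogens by atom environment:
  7 × C: 2 H each → 14
  4 × C: 1 H each → 4
  4 × C: no H
  2 × Br: no H
  1 × C: 3 H
  1 × I: no H
  1 × O: no H
  1 × O (charge -1): no H
  1 × S: 1 H
  Total hydrogens = 22.
Net charge -1.
Molecular formula: C16H22Br2IO2S-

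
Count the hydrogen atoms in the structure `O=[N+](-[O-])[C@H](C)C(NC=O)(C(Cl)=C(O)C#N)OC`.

Hydrogens are implicit in SMILES; fill each atom to its normal valence:
  4 × C: no H
  3 × O: no H
  2 × C: 3 H each → 6
  2 × C: 1 H each → 2
  1 × Cl: no H
  1 × N: 1 H
  1 × N (charge +1): no H
  1 × N: no H
  1 × O: 1 H
  1 × O (charge -1): no H
  Total hydrogens = 10.

10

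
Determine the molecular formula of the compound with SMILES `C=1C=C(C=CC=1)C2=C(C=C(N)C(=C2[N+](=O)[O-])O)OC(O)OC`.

Heavy atoms from the SMILES: 14 C, 2 N, 6 O.
Implicit hydrogens by atom environment:
  6 × C (aromatic): 1 H each → 6
  6 × C (aromatic): no H
  3 × O: no H
  2 × O: 1 H each → 2
  1 × C: 3 H
  1 × C: 1 H
  1 × N: 2 H
  1 × N (charge +1): no H
  1 × O (charge -1): no H
  Total hydrogens = 14.
Molecular formula: C14H14N2O6

C14H14N2O6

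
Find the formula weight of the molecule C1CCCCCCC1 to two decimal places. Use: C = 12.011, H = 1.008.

112.22

Molecular formula: C8H16.
M = 8×12.011 + 16×1.008 = 112.22 g/mol.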